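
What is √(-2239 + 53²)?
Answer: √570 ≈ 23.875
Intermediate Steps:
√(-2239 + 53²) = √(-2239 + 2809) = √570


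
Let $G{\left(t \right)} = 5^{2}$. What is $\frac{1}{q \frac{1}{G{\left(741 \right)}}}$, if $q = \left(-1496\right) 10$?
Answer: $- \frac{5}{2992} \approx -0.0016711$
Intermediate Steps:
$G{\left(t \right)} = 25$
$q = -14960$
$\frac{1}{q \frac{1}{G{\left(741 \right)}}} = \frac{1}{\left(-14960\right) \frac{1}{25}} = \frac{1}{- \frac{2992}{5}} = - \frac{5}{2992}$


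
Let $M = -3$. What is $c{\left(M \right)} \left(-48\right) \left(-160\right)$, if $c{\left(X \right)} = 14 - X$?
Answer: $130560$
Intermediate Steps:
$c{\left(M \right)} \left(-48\right) \left(-160\right) = \left(14 - -3\right) \left(-48\right) \left(-160\right) = \left(14 + 3\right) \left(-48\right) \left(-160\right) = 17 \left(-48\right) \left(-160\right) = \left(-816\right) \left(-160\right) = 130560$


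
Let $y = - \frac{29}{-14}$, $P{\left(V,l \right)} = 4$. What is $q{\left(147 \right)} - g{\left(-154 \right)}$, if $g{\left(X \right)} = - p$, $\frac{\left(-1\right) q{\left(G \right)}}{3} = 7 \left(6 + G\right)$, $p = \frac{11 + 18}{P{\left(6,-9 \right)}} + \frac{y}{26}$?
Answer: $- \frac{291716}{91} \approx -3205.7$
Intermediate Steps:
$y = \frac{29}{14}$ ($y = \left(-29\right) \left(- \frac{1}{14}\right) = \frac{29}{14} \approx 2.0714$)
$p = \frac{667}{91}$ ($p = \frac{11 + 18}{4} + \frac{29}{14 \cdot 26} = 29 \cdot \frac{1}{4} + \frac{29}{14} \cdot \frac{1}{26} = \frac{29}{4} + \frac{29}{364} = \frac{667}{91} \approx 7.3297$)
$q{\left(G \right)} = -126 - 21 G$ ($q{\left(G \right)} = - 3 \cdot 7 \left(6 + G\right) = - 3 \left(42 + 7 G\right) = -126 - 21 G$)
$g{\left(X \right)} = - \frac{667}{91}$ ($g{\left(X \right)} = \left(-1\right) \frac{667}{91} = - \frac{667}{91}$)
$q{\left(147 \right)} - g{\left(-154 \right)} = \left(-126 - 3087\right) - - \frac{667}{91} = \left(-126 - 3087\right) + \frac{667}{91} = -3213 + \frac{667}{91} = - \frac{291716}{91}$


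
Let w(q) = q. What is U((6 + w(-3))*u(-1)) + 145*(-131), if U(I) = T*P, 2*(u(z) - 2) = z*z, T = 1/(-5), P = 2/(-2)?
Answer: -94974/5 ≈ -18995.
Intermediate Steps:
P = -1 (P = 2*(-1/2) = -1)
T = -1/5 ≈ -0.20000
u(z) = 2 + z**2/2 (u(z) = 2 + (z*z)/2 = 2 + z**2/2)
U(I) = 1/5 (U(I) = -1/5*(-1) = 1/5)
U((6 + w(-3))*u(-1)) + 145*(-131) = 1/5 + 145*(-131) = 1/5 - 18995 = -94974/5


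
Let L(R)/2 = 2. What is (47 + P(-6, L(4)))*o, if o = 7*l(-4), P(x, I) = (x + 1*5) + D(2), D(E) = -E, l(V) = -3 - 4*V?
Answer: 4004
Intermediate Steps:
L(R) = 4 (L(R) = 2*2 = 4)
P(x, I) = 3 + x (P(x, I) = (x + 1*5) - 1*2 = (x + 5) - 2 = (5 + x) - 2 = 3 + x)
o = 91 (o = 7*(-3 - 4*(-4)) = 7*(-3 + 16) = 7*13 = 91)
(47 + P(-6, L(4)))*o = (47 + (3 - 6))*91 = (47 - 3)*91 = 44*91 = 4004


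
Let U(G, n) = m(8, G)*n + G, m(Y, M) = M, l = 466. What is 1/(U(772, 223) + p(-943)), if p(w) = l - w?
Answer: 1/174337 ≈ 5.7360e-6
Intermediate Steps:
p(w) = 466 - w
U(G, n) = G + G*n (U(G, n) = G*n + G = G + G*n)
1/(U(772, 223) + p(-943)) = 1/(772*(1 + 223) + (466 - 1*(-943))) = 1/(772*224 + (466 + 943)) = 1/(172928 + 1409) = 1/174337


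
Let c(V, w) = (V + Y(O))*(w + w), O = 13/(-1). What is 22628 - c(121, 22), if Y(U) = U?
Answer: 17876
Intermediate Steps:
O = -13 (O = 13*(-1) = -13)
c(V, w) = 2*w*(-13 + V) (c(V, w) = (V - 13)*(w + w) = (-13 + V)*(2*w) = 2*w*(-13 + V))
22628 - c(121, 22) = 22628 - 2*22*(-13 + 121) = 22628 - 2*22*108 = 22628 - 1*4752 = 22628 - 4752 = 17876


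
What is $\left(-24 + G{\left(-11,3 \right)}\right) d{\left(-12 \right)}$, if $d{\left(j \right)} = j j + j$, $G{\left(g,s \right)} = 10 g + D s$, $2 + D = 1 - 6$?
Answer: $-20460$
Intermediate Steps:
$D = -7$ ($D = -2 + \left(1 - 6\right) = -2 - 5 = -7$)
$G{\left(g,s \right)} = - 7 s + 10 g$ ($G{\left(g,s \right)} = 10 g - 7 s = - 7 s + 10 g$)
$d{\left(j \right)} = j + j^{2}$ ($d{\left(j \right)} = j^{2} + j = j + j^{2}$)
$\left(-24 + G{\left(-11,3 \right)}\right) d{\left(-12 \right)} = \left(-24 + \left(\left(-7\right) 3 + 10 \left(-11\right)\right)\right) \left(- 12 \left(1 - 12\right)\right) = \left(-24 - 131\right) \left(\left(-12\right) \left(-11\right)\right) = \left(-24 - 131\right) 132 = \left(-155\right) 132 = -20460$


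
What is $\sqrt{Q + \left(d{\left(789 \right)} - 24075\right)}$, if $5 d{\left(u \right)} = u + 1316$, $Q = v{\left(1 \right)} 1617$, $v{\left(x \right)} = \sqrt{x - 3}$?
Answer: $\sqrt{-23654 + 1617 i \sqrt{2}} \approx 7.4257 + 153.98 i$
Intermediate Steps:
$v{\left(x \right)} = \sqrt{-3 + x}$
$Q = 1617 i \sqrt{2}$ ($Q = \sqrt{-3 + 1} \cdot 1617 = \sqrt{-2} \cdot 1617 = i \sqrt{2} \cdot 1617 = 1617 i \sqrt{2} \approx 2286.8 i$)
$d{\left(u \right)} = \frac{1316}{5} + \frac{u}{5}$ ($d{\left(u \right)} = \frac{u + 1316}{5} = \frac{1316 + u}{5} = \frac{1316}{5} + \frac{u}{5}$)
$\sqrt{Q + \left(d{\left(789 \right)} - 24075\right)} = \sqrt{1617 i \sqrt{2} + \left(\left(\frac{1316}{5} + \frac{1}{5} \cdot 789\right) - 24075\right)} = \sqrt{1617 i \sqrt{2} + \left(\left(\frac{1316}{5} + \frac{789}{5}\right) - 24075\right)} = \sqrt{1617 i \sqrt{2} + \left(421 - 24075\right)} = \sqrt{1617 i \sqrt{2} - 23654} = \sqrt{-23654 + 1617 i \sqrt{2}}$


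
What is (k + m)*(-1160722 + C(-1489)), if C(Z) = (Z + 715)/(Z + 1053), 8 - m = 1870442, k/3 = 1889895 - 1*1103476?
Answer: -123690309850407/218 ≈ -5.6739e+11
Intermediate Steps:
k = 2359257 (k = 3*(1889895 - 1*1103476) = 3*(1889895 - 1103476) = 3*786419 = 2359257)
m = -1870434 (m = 8 - 1*1870442 = 8 - 1870442 = -1870434)
C(Z) = (715 + Z)/(1053 + Z)
(k + m)*(-1160722 + C(-1489)) = (2359257 - 1870434)*(-1160722 + (715 - 1489)/(1053 - 1489)) = 488823*(-1160722 - 774/(-436)) = 488823*(-1160722 - 1/436*(-774)) = 488823*(-1160722 + 387/218) = 488823*(-253037009/218) = -123690309850407/218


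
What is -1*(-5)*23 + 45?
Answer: 160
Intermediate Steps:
-1*(-5)*23 + 45 = 5*23 + 45 = 115 + 45 = 160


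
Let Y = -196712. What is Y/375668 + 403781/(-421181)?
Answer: -58634739395/39556055977 ≈ -1.4823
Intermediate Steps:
Y/375668 + 403781/(-421181) = -196712/375668 + 403781/(-421181) = -196712*1/375668 + 403781*(-1/421181) = -49178/93917 - 403781/421181 = -58634739395/39556055977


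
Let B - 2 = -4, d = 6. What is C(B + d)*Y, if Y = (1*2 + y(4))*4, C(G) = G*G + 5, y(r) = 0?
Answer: 168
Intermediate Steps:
B = -2 (B = 2 - 4 = -2)
C(G) = 5 + G² (C(G) = G² + 5 = 5 + G²)
Y = 8 (Y = (1*2 + 0)*4 = (2 + 0)*4 = 2*4 = 8)
C(B + d)*Y = (5 + (-2 + 6)²)*8 = (5 + 4²)*8 = (5 + 16)*8 = 21*8 = 168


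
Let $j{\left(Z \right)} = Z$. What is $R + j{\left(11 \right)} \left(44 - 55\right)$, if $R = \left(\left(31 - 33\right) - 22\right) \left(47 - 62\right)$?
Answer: $239$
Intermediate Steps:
$R = 360$ ($R = \left(-2 - 22\right) \left(-15\right) = \left(-24\right) \left(-15\right) = 360$)
$R + j{\left(11 \right)} \left(44 - 55\right) = 360 + 11 \left(44 - 55\right) = 360 + 11 \left(-11\right) = 360 - 121 = 239$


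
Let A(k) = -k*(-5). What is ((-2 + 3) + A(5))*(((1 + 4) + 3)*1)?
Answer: 208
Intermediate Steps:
A(k) = 5*k
((-2 + 3) + A(5))*(((1 + 4) + 3)*1) = ((-2 + 3) + 5*5)*(((1 + 4) + 3)*1) = (1 + 25)*((5 + 3)*1) = 26*(8*1) = 26*8 = 208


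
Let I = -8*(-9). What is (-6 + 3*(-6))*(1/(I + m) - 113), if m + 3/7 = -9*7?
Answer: 13546/5 ≈ 2709.2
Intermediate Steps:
m = -444/7 (m = -3/7 - 9*7 = -3/7 - 63 = -444/7 ≈ -63.429)
I = 72
(-6 + 3*(-6))*(1/(I + m) - 113) = (-6 + 3*(-6))*(1/(72 - 444/7) - 113) = (-6 - 18)*(1/(60/7) - 113) = -24*(7/60 - 113) = -24*(-6773/60) = 13546/5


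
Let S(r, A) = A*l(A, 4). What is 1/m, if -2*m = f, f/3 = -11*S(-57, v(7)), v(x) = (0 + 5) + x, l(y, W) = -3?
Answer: -1/594 ≈ -0.0016835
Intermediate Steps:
v(x) = 5 + x
S(r, A) = -3*A (S(r, A) = A*(-3) = -3*A)
f = 1188 (f = 3*(-(-33)*(5 + 7)) = 3*(-(-33)*12) = 3*(-11*(-36)) = 3*396 = 1188)
m = -594 (m = -1/2*1188 = -594)
1/m = 1/(-594) = -1/594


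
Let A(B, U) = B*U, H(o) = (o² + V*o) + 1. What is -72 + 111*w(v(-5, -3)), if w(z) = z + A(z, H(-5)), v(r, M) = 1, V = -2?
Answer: 4035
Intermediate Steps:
H(o) = 1 + o² - 2*o (H(o) = (o² - 2*o) + 1 = 1 + o² - 2*o)
w(z) = 37*z (w(z) = z + z*(1 + (-5)² - 2*(-5)) = z + z*(1 + 25 + 10) = z + z*36 = z + 36*z = 37*z)
-72 + 111*w(v(-5, -3)) = -72 + 111*(37*1) = -72 + 111*37 = -72 + 4107 = 4035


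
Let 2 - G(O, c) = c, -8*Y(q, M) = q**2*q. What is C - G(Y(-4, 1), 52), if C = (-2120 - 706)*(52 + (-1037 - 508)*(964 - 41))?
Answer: 4029828008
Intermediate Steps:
Y(q, M) = -q**3/8 (Y(q, M) = -q**2*q/8 = -q**3/8)
G(O, c) = 2 - c
C = 4029827958 (C = -2826*(52 - 1545*923) = -2826*(52 - 1426035) = -2826*(-1425983) = 4029827958)
C - G(Y(-4, 1), 52) = 4029827958 - (2 - 1*52) = 4029827958 - (2 - 52) = 4029827958 - 1*(-50) = 4029827958 + 50 = 4029828008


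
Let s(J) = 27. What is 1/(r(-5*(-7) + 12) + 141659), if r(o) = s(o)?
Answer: 1/141686 ≈ 7.0579e-6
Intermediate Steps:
r(o) = 27
1/(r(-5*(-7) + 12) + 141659) = 1/(27 + 141659) = 1/141686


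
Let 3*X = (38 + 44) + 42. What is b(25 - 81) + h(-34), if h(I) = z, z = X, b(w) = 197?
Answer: 715/3 ≈ 238.33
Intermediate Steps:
X = 124/3 (X = ((38 + 44) + 42)/3 = (82 + 42)/3 = (⅓)*124 = 124/3 ≈ 41.333)
z = 124/3 ≈ 41.333
h(I) = 124/3
b(25 - 81) + h(-34) = 197 + 124/3 = 715/3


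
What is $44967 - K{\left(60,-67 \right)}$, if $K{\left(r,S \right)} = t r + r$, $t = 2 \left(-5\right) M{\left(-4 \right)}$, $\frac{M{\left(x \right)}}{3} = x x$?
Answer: $73707$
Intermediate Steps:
$M{\left(x \right)} = 3 x^{2}$ ($M{\left(x \right)} = 3 x x = 3 x^{2}$)
$t = -480$ ($t = 2 \left(-5\right) 3 \left(-4\right)^{2} = - 10 \cdot 3 \cdot 16 = \left(-10\right) 48 = -480$)
$K{\left(r,S \right)} = - 479 r$ ($K{\left(r,S \right)} = - 480 r + r = - 479 r$)
$44967 - K{\left(60,-67 \right)} = 44967 - \left(-479\right) 60 = 44967 - -28740 = 44967 + 28740 = 73707$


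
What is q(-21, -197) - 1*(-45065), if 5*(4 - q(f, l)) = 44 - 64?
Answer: 45073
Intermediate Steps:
q(f, l) = 8 (q(f, l) = 4 - (44 - 64)/5 = 4 - ⅕*(-20) = 4 + 4 = 8)
q(-21, -197) - 1*(-45065) = 8 - 1*(-45065) = 8 + 45065 = 45073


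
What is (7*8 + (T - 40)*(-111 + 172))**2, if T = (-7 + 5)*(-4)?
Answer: 3594816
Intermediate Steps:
T = 8 (T = -2*(-4) = 8)
(7*8 + (T - 40)*(-111 + 172))**2 = (7*8 + (8 - 40)*(-111 + 172))**2 = (56 - 32*61)**2 = (56 - 1952)**2 = (-1896)**2 = 3594816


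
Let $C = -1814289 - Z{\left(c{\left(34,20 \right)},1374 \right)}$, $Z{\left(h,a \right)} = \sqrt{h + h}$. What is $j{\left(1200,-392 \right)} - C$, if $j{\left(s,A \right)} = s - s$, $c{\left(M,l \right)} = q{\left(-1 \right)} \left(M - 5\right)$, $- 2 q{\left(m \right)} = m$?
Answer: $1814289 + \sqrt{29} \approx 1.8143 \cdot 10^{6}$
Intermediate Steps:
$q{\left(m \right)} = - \frac{m}{2}$
$c{\left(M,l \right)} = - \frac{5}{2} + \frac{M}{2}$ ($c{\left(M,l \right)} = \left(- \frac{1}{2}\right) \left(-1\right) \left(M - 5\right) = \frac{-5 + M}{2} = - \frac{5}{2} + \frac{M}{2}$)
$Z{\left(h,a \right)} = \sqrt{2} \sqrt{h}$ ($Z{\left(h,a \right)} = \sqrt{2 h} = \sqrt{2} \sqrt{h}$)
$j{\left(s,A \right)} = 0$
$C = -1814289 - \sqrt{29}$ ($C = -1814289 - \sqrt{2} \sqrt{- \frac{5}{2} + \frac{1}{2} \cdot 34} = -1814289 - \sqrt{2} \sqrt{- \frac{5}{2} + 17} = -1814289 - \sqrt{2} \sqrt{\frac{29}{2}} = -1814289 - \sqrt{2} \frac{\sqrt{58}}{2} = -1814289 - \sqrt{29} \approx -1.8143 \cdot 10^{6}$)
$j{\left(1200,-392 \right)} - C = 0 - \left(-1814289 - \sqrt{29}\right) = 0 + \left(1814289 + \sqrt{29}\right) = 1814289 + \sqrt{29}$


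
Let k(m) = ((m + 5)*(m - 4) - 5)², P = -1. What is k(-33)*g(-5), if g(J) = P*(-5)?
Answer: 5314805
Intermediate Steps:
g(J) = 5 (g(J) = -1*(-5) = 5)
k(m) = (-5 + (-4 + m)*(5 + m))² (k(m) = ((5 + m)*(-4 + m) - 5)² = ((-4 + m)*(5 + m) - 5)² = (-5 + (-4 + m)*(5 + m))²)
k(-33)*g(-5) = (-25 - 33 + (-33)²)²*5 = (-25 - 33 + 1089)²*5 = 1031²*5 = 1062961*5 = 5314805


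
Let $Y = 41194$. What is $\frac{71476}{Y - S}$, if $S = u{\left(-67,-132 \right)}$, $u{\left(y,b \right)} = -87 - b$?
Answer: $\frac{71476}{41149} \approx 1.737$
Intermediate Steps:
$S = 45$ ($S = -87 - -132 = -87 + 132 = 45$)
$\frac{71476}{Y - S} = \frac{71476}{41194 - 45} = \frac{71476}{41149}$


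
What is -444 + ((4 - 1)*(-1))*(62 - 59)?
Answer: -453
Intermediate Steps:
-444 + ((4 - 1)*(-1))*(62 - 59) = -444 + (3*(-1))*3 = -444 - 3*3 = -444 - 9 = -453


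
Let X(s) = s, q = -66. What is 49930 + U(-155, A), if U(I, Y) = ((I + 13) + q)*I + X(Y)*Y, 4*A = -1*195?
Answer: 1352745/16 ≈ 84547.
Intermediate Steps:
A = -195/4 (A = (-1*195)/4 = (¼)*(-195) = -195/4 ≈ -48.750)
U(I, Y) = Y² + I*(-53 + I) (U(I, Y) = ((I + 13) - 66)*I + Y*Y = ((13 + I) - 66)*I + Y² = (-53 + I)*I + Y² = I*(-53 + I) + Y² = Y² + I*(-53 + I))
49930 + U(-155, A) = 49930 + ((-155)² + (-195/4)² - 53*(-155)) = 49930 + (24025 + 38025/16 + 8215) = 49930 + 553865/16 = 1352745/16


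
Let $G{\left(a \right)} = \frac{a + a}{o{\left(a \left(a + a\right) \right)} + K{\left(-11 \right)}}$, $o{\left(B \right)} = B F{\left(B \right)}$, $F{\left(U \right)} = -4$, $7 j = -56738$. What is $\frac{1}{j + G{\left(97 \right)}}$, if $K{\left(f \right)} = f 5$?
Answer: $- \frac{75327}{610557812} \approx -0.00012337$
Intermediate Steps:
$j = - \frac{56738}{7}$ ($j = \frac{1}{7} \left(-56738\right) = - \frac{56738}{7} \approx -8105.4$)
$o{\left(B \right)} = - 4 B$ ($o{\left(B \right)} = B \left(-4\right) = - 4 B$)
$K{\left(f \right)} = 5 f$
$G{\left(a \right)} = \frac{2 a}{-55 - 8 a^{2}}$ ($G{\left(a \right)} = \frac{a + a}{- 4 a \left(a + a\right) + 5 \left(-11\right)} = \frac{2 a}{- 4 a 2 a - 55} = \frac{2 a}{- 4 \cdot 2 a^{2} - 55} = \frac{2 a}{- 8 a^{2} - 55} = \frac{2 a}{-55 - 8 a^{2}}$)
$\frac{1}{j + G{\left(97 \right)}} = \frac{1}{- \frac{56738}{7} + 2 \cdot 97 \frac{1}{-55 - 8 \cdot 97^{2}}} = \frac{1}{- \frac{56738}{7} + 2 \cdot 97 \frac{1}{-55 - 75272}} = \frac{1}{- \frac{56738}{7} + 2 \cdot 97 \frac{1}{-75327}} = \frac{1}{- \frac{56738}{7} + 2 \cdot 97 \left(- \frac{1}{75327}\right)} = \frac{1}{- \frac{56738}{7} - \frac{194}{75327}} = \frac{1}{- \frac{610557812}{75327}} = - \frac{75327}{610557812}$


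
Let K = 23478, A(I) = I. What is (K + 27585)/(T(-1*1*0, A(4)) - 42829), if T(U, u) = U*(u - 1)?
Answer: -51063/42829 ≈ -1.1923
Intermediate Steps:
T(U, u) = U*(-1 + u)
(K + 27585)/(T(-1*1*0, A(4)) - 42829) = (23478 + 27585)/((-1*1*0)*(-1 + 4) - 42829) = 51063/(-1*0*3 - 42829) = 51063/(0*3 - 42829) = 51063/(0 - 42829) = 51063/(-42829) = 51063*(-1/42829) = -51063/42829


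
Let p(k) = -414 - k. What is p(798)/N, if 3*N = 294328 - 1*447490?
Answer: 202/8509 ≈ 0.023740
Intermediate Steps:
N = -51054 (N = (294328 - 1*447490)/3 = (294328 - 447490)/3 = (⅓)*(-153162) = -51054)
p(798)/N = (-414 - 1*798)/(-51054) = (-414 - 798)*(-1/51054) = -1212*(-1/51054) = 202/8509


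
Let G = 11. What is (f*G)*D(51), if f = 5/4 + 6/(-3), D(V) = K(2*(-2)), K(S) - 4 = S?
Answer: 0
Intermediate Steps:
K(S) = 4 + S
D(V) = 0 (D(V) = 4 + 2*(-2) = 4 - 4 = 0)
f = -¾ (f = 5*(¼) + 6*(-⅓) = 5/4 - 2 = -¾ ≈ -0.75000)
(f*G)*D(51) = -¾*11*0 = -33/4*0 = 0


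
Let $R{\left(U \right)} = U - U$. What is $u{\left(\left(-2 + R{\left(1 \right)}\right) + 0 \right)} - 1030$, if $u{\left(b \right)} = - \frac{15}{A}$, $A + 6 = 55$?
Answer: $- \frac{50485}{49} \approx -1030.3$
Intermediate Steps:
$A = 49$ ($A = -6 + 55 = 49$)
$R{\left(U \right)} = 0$
$u{\left(b \right)} = - \frac{15}{49}$
$u{\left(\left(-2 + R{\left(1 \right)}\right) + 0 \right)} - 1030 = - \frac{15}{49} - 1030 = - \frac{50485}{49}$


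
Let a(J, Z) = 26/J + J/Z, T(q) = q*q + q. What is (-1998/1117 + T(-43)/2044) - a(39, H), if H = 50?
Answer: -14382761/6115575 ≈ -2.3518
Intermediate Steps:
T(q) = q + q**2 (T(q) = q**2 + q = q + q**2)
(-1998/1117 + T(-43)/2044) - a(39, H) = (-1998/1117 - 43*(1 - 43)/2044) - (26/39 + 39/50) = (-1998*1/1117 - 43*(-42)*(1/2044)) - (26*(1/39) + 39*(1/50)) = (-1998/1117 + 1806*(1/2044)) - (2/3 + 39/50) = (-1998/1117 + 129/146) - 1*217/150 = -147615/163082 - 217/150 = -14382761/6115575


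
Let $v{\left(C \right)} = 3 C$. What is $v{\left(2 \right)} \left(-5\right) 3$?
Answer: $-90$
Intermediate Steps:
$v{\left(2 \right)} \left(-5\right) 3 = 3 \cdot 2 \left(-5\right) 3 = 6 \left(-5\right) 3 = \left(-30\right) 3 = -90$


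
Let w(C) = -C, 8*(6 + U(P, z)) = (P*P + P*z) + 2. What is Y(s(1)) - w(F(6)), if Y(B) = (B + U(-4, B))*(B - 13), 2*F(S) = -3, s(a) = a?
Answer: 75/2 ≈ 37.500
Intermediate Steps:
U(P, z) = -23/4 + P**2/8 + P*z/8 (U(P, z) = -6 + ((P*P + P*z) + 2)/8 = -6 + ((P**2 + P*z) + 2)/8 = -6 + (2 + P**2 + P*z)/8 = -6 + (1/4 + P**2/8 + P*z/8) = -23/4 + P**2/8 + P*z/8)
F(S) = -3/2 (F(S) = (1/2)*(-3) = -3/2)
Y(B) = (-13 + B)*(-15/4 + B/2) (Y(B) = (B + (-23/4 + (1/8)*(-4)**2 + (1/8)*(-4)*B))*(B - 13) = (B + (-23/4 + (1/8)*16 - B/2))*(-13 + B) = (B + (-23/4 + 2 - B/2))*(-13 + B) = (B + (-15/4 - B/2))*(-13 + B) = (-15/4 + B/2)*(-13 + B) = (-13 + B)*(-15/4 + B/2))
Y(s(1)) - w(F(6)) = (195/4 + (1/2)*1**2 - 41/4*1) - (-1)*(-3)/2 = (195/4 + (1/2)*1 - 41/4) - 1*3/2 = (195/4 + 1/2 - 41/4) - 3/2 = 39 - 3/2 = 75/2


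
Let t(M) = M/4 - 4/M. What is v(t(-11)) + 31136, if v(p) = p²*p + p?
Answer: 2650928119/85184 ≈ 31120.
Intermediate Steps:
t(M) = -4/M + M/4 (t(M) = M*(¼) - 4/M = M/4 - 4/M = -4/M + M/4)
v(p) = p + p³ (v(p) = p³ + p = p + p³)
v(t(-11)) + 31136 = ((-4/(-11) + (¼)*(-11)) + (-4/(-11) + (¼)*(-11))³) + 31136 = ((-4*(-1/11) - 11/4) + (-4*(-1/11) - 11/4)³) + 31136 = ((4/11 - 11/4) + (4/11 - 11/4)³) + 31136 = (-105/44 + (-105/44)³) + 31136 = (-105/44 - 1157625/85184) + 31136 = -1360905/85184 + 31136 = 2650928119/85184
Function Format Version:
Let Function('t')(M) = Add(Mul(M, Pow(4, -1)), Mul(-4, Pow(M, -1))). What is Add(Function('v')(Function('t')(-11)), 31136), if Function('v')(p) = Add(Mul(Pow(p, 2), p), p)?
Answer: Rational(2650928119, 85184) ≈ 31120.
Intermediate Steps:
Function('t')(M) = Add(Mul(-4, Pow(M, -1)), Mul(Rational(1, 4), M)) (Function('t')(M) = Add(Mul(M, Rational(1, 4)), Mul(-4, Pow(M, -1))) = Add(Mul(Rational(1, 4), M), Mul(-4, Pow(M, -1))) = Add(Mul(-4, Pow(M, -1)), Mul(Rational(1, 4), M)))
Function('v')(p) = Add(p, Pow(p, 3)) (Function('v')(p) = Add(Pow(p, 3), p) = Add(p, Pow(p, 3)))
Add(Function('v')(Function('t')(-11)), 31136) = Add(Add(Add(Mul(-4, Pow(-11, -1)), Mul(Rational(1, 4), -11)), Pow(Add(Mul(-4, Pow(-11, -1)), Mul(Rational(1, 4), -11)), 3)), 31136) = Add(Add(Add(Mul(-4, Rational(-1, 11)), Rational(-11, 4)), Pow(Add(Mul(-4, Rational(-1, 11)), Rational(-11, 4)), 3)), 31136) = Add(Add(Add(Rational(4, 11), Rational(-11, 4)), Pow(Add(Rational(4, 11), Rational(-11, 4)), 3)), 31136) = Add(Add(Rational(-105, 44), Pow(Rational(-105, 44), 3)), 31136) = Add(Add(Rational(-105, 44), Rational(-1157625, 85184)), 31136) = Add(Rational(-1360905, 85184), 31136) = Rational(2650928119, 85184)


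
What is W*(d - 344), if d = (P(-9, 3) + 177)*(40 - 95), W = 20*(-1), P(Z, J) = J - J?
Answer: 201580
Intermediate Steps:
P(Z, J) = 0
W = -20
d = -9735 (d = (0 + 177)*(40 - 95) = 177*(-55) = -9735)
W*(d - 344) = -20*(-9735 - 344) = -20*(-10079) = 201580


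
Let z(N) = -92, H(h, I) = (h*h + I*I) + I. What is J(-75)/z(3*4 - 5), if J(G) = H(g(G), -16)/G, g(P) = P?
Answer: 17/20 ≈ 0.85000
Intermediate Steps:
H(h, I) = I + I**2 + h**2 (H(h, I) = (h**2 + I**2) + I = (I**2 + h**2) + I = I + I**2 + h**2)
J(G) = (240 + G**2)/G (J(G) = (-16 + (-16)**2 + G**2)/G = (-16 + 256 + G**2)/G = (240 + G**2)/G)
J(-75)/z(3*4 - 5) = (-75 + 240/(-75))/(-92) = (-75 + 240*(-1/75))*(-1/92) = (-75 - 16/5)*(-1/92) = -391/5*(-1/92) = 17/20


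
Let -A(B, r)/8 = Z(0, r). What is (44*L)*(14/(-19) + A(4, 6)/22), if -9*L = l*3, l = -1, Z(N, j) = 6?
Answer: -2440/57 ≈ -42.807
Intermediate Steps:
A(B, r) = -48 (A(B, r) = -8*6 = -48)
L = ⅓ (L = -(-1)*3/9 = -⅑*(-3) = ⅓ ≈ 0.33333)
(44*L)*(14/(-19) + A(4, 6)/22) = (44*(⅓))*(14/(-19) - 48/22) = 44*(14*(-1/19) - 48*1/22)/3 = 44*(-14/19 - 24/11)/3 = (44/3)*(-610/209) = -2440/57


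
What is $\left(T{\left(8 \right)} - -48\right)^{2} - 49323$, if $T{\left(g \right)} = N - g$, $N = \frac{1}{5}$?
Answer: $- \frac{1192674}{25} \approx -47707.0$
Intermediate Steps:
$N = \frac{1}{5} \approx 0.2$
$T{\left(g \right)} = \frac{1}{5} - g$
$\left(T{\left(8 \right)} - -48\right)^{2} - 49323 = \left(\left(\frac{1}{5} - 8\right) - -48\right)^{2} - 49323 = \left(\left(\frac{1}{5} - 8\right) + 48\right)^{2} - 49323 = \left(- \frac{39}{5} + 48\right)^{2} - 49323 = \left(\frac{201}{5}\right)^{2} - 49323 = \frac{40401}{25} - 49323 = - \frac{1192674}{25}$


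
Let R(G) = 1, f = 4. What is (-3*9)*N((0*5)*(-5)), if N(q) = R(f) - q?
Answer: -27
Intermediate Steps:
N(q) = 1 - q
(-3*9)*N((0*5)*(-5)) = (-3*9)*(1 - 0*5*(-5)) = -27*(1 - 0*(-5)) = -27*(1 - 1*0) = -27*(1 + 0) = -27*1 = -27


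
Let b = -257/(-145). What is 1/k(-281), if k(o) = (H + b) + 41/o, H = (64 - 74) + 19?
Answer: 40745/432977 ≈ 0.094104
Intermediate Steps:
H = 9 (H = -10 + 19 = 9)
b = 257/145 (b = -257*(-1/145) = 257/145 ≈ 1.7724)
k(o) = 1562/145 + 41/o (k(o) = (9 + 257/145) + 41/o = 1562/145 + 41/o)
1/k(-281) = 1/(1562/145 + 41/(-281)) = 1/(1562/145 + 41*(-1/281)) = 1/(1562/145 - 41/281) = 1/(432977/40745) = 40745/432977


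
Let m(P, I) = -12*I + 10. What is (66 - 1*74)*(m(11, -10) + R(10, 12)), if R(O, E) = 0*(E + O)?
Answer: -1040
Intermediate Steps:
m(P, I) = 10 - 12*I
R(O, E) = 0
(66 - 1*74)*(m(11, -10) + R(10, 12)) = (66 - 1*74)*((10 - 12*(-10)) + 0) = (66 - 74)*((10 + 120) + 0) = -8*(130 + 0) = -8*130 = -1040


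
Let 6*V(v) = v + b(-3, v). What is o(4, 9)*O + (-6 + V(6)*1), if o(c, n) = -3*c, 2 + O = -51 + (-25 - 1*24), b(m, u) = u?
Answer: 1220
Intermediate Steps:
V(v) = v/3 (V(v) = (v + v)/6 = (2*v)/6 = v/3)
O = -102 (O = -2 + (-51 + (-25 - 1*24)) = -2 + (-51 + (-25 - 24)) = -2 + (-51 - 49) = -2 - 100 = -102)
o(4, 9)*O + (-6 + V(6)*1) = -3*4*(-102) + (-6 + ((⅓)*6)*1) = -12*(-102) + (-6 + 2*1) = 1224 + (-6 + 2) = 1224 - 4 = 1220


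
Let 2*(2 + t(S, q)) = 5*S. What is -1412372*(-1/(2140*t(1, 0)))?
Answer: 706186/535 ≈ 1320.0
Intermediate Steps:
t(S, q) = -2 + 5*S/2 (t(S, q) = -2 + (5*S)/2 = -2 + 5*S/2)
-1412372*(-1/(2140*t(1, 0))) = -1412372*(-1/(2140*(-2 + (5/2)*1))) = -1412372*(-1/(2140*(-2 + 5/2))) = -1412372/(-214*½*10) = -1412372/((-107*10)) = -1412372/(-1070) = -1412372*(-1/1070) = 706186/535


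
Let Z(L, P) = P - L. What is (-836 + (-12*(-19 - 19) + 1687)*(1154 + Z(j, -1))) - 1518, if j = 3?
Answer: 2462096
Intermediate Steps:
(-836 + (-12*(-19 - 19) + 1687)*(1154 + Z(j, -1))) - 1518 = (-836 + (-12*(-19 - 19) + 1687)*(1154 + (-1 - 1*3))) - 1518 = (-836 + (-12*(-38) + 1687)*(1154 + (-1 - 3))) - 1518 = (-836 + (456 + 1687)*(1154 - 4)) - 1518 = (-836 + 2143*1150) - 1518 = (-836 + 2464450) - 1518 = 2463614 - 1518 = 2462096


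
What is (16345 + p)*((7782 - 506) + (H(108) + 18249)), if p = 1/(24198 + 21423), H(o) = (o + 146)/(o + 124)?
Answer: 122664696479869/294002 ≈ 4.1722e+8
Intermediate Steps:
H(o) = (146 + o)/(124 + o)
p = 1/45621 ≈ 2.1920e-5
(16345 + p)*((7782 - 506) + (H(108) + 18249)) = (16345 + 1/45621)*((7782 - 506) + ((146 + 108)/(124 + 108) + 18249)) = 745675246*(7276 + (254/232 + 18249))/45621 = 745675246*(7276 + ((1/232)*254 + 18249))/45621 = 745675246*(7276 + (127/116 + 18249))/45621 = 745675246*(7276 + 2117011/116)/45621 = (745675246/45621)*(2961027/116) = 122664696479869/294002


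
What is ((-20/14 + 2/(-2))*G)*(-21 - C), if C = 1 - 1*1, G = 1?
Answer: 51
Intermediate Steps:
C = 0 (C = 1 - 1 = 0)
((-20/14 + 2/(-2))*G)*(-21 - C) = ((-20/14 + 2/(-2))*1)*(-21 - 1*0) = ((-20*1/14 + 2*(-½))*1)*(-21 + 0) = ((-10/7 - 1)*1)*(-21) = -17/7*1*(-21) = -17/7*(-21) = 51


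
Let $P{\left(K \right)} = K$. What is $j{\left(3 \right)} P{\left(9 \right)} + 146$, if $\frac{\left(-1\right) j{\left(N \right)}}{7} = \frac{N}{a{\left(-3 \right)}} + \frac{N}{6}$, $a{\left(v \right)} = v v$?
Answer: $\frac{187}{2} \approx 93.5$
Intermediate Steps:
$a{\left(v \right)} = v^{2}$
$j{\left(N \right)} = - \frac{35 N}{18}$ ($j{\left(N \right)} = - 7 \left(\frac{N}{\left(-3\right)^{2}} + \frac{N}{6}\right) = - 7 \left(\frac{N}{9} + N \frac{1}{6}\right) = - 7 \left(N \frac{1}{9} + \frac{N}{6}\right) = - 7 \left(\frac{N}{9} + \frac{N}{6}\right) = - 7 \frac{5 N}{18} = - \frac{35 N}{18}$)
$j{\left(3 \right)} P{\left(9 \right)} + 146 = \left(- \frac{35}{18}\right) 3 \cdot 9 + 146 = \left(- \frac{35}{6}\right) 9 + 146 = - \frac{105}{2} + 146 = \frac{187}{2}$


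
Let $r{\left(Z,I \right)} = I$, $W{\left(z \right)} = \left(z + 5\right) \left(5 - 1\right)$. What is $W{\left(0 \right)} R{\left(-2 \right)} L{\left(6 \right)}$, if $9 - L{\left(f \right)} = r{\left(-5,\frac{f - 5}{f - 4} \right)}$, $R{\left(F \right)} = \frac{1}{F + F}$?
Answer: $- \frac{85}{2} \approx -42.5$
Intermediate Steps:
$R{\left(F \right)} = \frac{1}{2 F}$
$W{\left(z \right)} = 20 + 4 z$ ($W{\left(z \right)} = \left(5 + z\right) 4 = 20 + 4 z$)
$L{\left(f \right)} = 9 - \frac{-5 + f}{-4 + f}$ ($L{\left(f \right)} = 9 - \frac{f - 5}{f - 4} = 9 - \frac{-5 + f}{-4 + f}$)
$W{\left(0 \right)} R{\left(-2 \right)} L{\left(6 \right)} = \left(20 + 4 \cdot 0\right) \frac{1}{2 \left(-2\right)} \frac{-31 + 8 \cdot 6}{-4 + 6} = \left(20 + 0\right) \frac{1}{2} \left(- \frac{1}{2}\right) \frac{-31 + 48}{2} = 20 \left(- \frac{1}{4}\right) \frac{1}{2} \cdot 17 = \left(-5\right) \frac{17}{2} = - \frac{85}{2}$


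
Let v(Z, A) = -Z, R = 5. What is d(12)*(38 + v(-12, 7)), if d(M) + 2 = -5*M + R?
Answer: -2850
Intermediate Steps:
d(M) = 3 - 5*M (d(M) = -2 + (-5*M + 5) = -2 + (5 - 5*M) = 3 - 5*M)
d(12)*(38 + v(-12, 7)) = (3 - 5*12)*(38 - 1*(-12)) = (3 - 60)*(38 + 12) = -57*50 = -2850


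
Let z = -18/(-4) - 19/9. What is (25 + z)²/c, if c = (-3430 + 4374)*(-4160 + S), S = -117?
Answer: -243049/1308146112 ≈ -0.00018580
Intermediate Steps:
z = 43/18 (z = -18*(-¼) - 19*⅑ = 9/2 - 19/9 = 43/18 ≈ 2.3889)
c = -4037488 (c = (-3430 + 4374)*(-4160 - 117) = 944*(-4277) = -4037488)
(25 + z)²/c = (25 + 43/18)²/(-4037488) = (493/18)²*(-1/4037488) = (243049/324)*(-1/4037488) = -243049/1308146112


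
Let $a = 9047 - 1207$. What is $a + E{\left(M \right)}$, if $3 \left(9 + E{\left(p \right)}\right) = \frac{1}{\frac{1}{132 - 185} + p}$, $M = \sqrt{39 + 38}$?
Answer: $\frac{5081348009}{648876} + \frac{2809 \sqrt{77}}{648876} \approx 7831.0$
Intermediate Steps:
$M = \sqrt{77} \approx 8.775$
$E{\left(p \right)} = -9 + \frac{1}{3 \left(- \frac{1}{53} + p\right)}$ ($E{\left(p \right)} = -9 + \frac{1}{3 \left(\frac{1}{132 - 185} + p\right)} = -9 + \frac{1}{3 \left(\frac{1}{-53} + p\right)} = -9 + \frac{1}{3 \left(- \frac{1}{53} + p\right)}$)
$a = 7840$ ($a = 9047 - 1207 = 7840$)
$a + E{\left(M \right)} = 7840 + \frac{80 - 1431 \sqrt{77}}{3 \left(-1 + 53 \sqrt{77}\right)}$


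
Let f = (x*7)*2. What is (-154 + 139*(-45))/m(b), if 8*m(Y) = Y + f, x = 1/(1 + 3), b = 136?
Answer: -102544/279 ≈ -367.54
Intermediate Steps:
x = 1/4 ≈ 0.25000
f = 7/2 (f = ((1/4)*7)*2 = (7/4)*2 = 7/2 ≈ 3.5000)
m(Y) = 7/16 + Y/8 (m(Y) = (Y + 7/2)/8 = (7/2 + Y)/8 = 7/16 + Y/8)
(-154 + 139*(-45))/m(b) = (-154 + 139*(-45))/(7/16 + (1/8)*136) = (-154 - 6255)/(7/16 + 17) = -6409/279/16 = -6409*16/279 = -102544/279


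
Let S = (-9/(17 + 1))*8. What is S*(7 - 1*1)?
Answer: -24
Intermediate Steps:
S = -4 (S = (-9/18)*8 = ((1/18)*(-9))*8 = -½*8 = -4)
S*(7 - 1*1) = -4*(7 - 1*1) = -4*(7 - 1) = -4*6 = -24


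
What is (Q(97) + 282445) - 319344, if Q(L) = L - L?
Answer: -36899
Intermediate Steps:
Q(L) = 0
(Q(97) + 282445) - 319344 = (0 + 282445) - 319344 = 282445 - 319344 = -36899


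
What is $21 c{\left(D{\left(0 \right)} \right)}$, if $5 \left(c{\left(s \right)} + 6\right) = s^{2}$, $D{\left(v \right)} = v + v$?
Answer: $-126$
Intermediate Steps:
$D{\left(v \right)} = 2 v$
$c{\left(s \right)} = -6 + \frac{s^{2}}{5}$
$21 c{\left(D{\left(0 \right)} \right)} = 21 \left(-6 + \frac{\left(2 \cdot 0\right)^{2}}{5}\right) = 21 \left(-6 + \frac{0^{2}}{5}\right) = 21 \left(-6 + \frac{1}{5} \cdot 0\right) = 21 \left(-6 + 0\right) = 21 \left(-6\right) = -126$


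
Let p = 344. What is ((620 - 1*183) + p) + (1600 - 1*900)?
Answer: 1481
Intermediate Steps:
((620 - 1*183) + p) + (1600 - 1*900) = ((620 - 1*183) + 344) + (1600 - 1*900) = ((620 - 183) + 344) + (1600 - 900) = (437 + 344) + 700 = 781 + 700 = 1481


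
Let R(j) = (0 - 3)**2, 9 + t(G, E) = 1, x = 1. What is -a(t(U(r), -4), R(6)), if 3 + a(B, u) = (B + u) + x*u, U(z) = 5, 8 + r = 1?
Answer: -7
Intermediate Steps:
r = -7 (r = -8 + 1 = -7)
t(G, E) = -8 (t(G, E) = -9 + 1 = -8)
R(j) = 9 (R(j) = (-3)**2 = 9)
a(B, u) = -3 + B + 2*u (a(B, u) = -3 + ((B + u) + 1*u) = -3 + ((B + u) + u) = -3 + (B + 2*u) = -3 + B + 2*u)
-a(t(U(r), -4), R(6)) = -(-3 - 8 + 2*9) = -(-3 - 8 + 18) = -1*7 = -7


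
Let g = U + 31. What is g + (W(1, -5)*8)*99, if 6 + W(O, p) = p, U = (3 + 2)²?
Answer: -8656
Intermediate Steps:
U = 25 (U = 5² = 25)
W(O, p) = -6 + p
g = 56 (g = 25 + 31 = 56)
g + (W(1, -5)*8)*99 = 56 + ((-6 - 5)*8)*99 = 56 - 11*8*99 = 56 - 88*99 = 56 - 8712 = -8656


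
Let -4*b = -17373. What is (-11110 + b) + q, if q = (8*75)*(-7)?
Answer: -43867/4 ≈ -10967.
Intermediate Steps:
b = 17373/4 (b = -1/4*(-17373) = 17373/4 ≈ 4343.3)
q = -4200 (q = 600*(-7) = -4200)
(-11110 + b) + q = (-11110 + 17373/4) - 4200 = -27067/4 - 4200 = -43867/4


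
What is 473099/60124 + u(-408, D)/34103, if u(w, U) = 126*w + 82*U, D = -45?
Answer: 12821383045/2050408772 ≈ 6.2531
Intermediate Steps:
u(w, U) = 82*U + 126*w
473099/60124 + u(-408, D)/34103 = 473099/60124 + (82*(-45) + 126*(-408))/34103 = 473099*(1/60124) + (-3690 - 51408)*(1/34103) = 473099/60124 - 55098*1/34103 = 473099/60124 - 55098/34103 = 12821383045/2050408772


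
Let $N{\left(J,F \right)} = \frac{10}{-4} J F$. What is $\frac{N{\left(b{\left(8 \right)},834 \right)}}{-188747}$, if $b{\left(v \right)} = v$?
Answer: $\frac{16680}{188747} \approx 0.088372$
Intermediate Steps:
$N{\left(J,F \right)} = - \frac{5 F J}{2}$ ($N{\left(J,F \right)} = 10 \left(- \frac{1}{4}\right) J F = - \frac{5 J}{2} F = - \frac{5 F J}{2}$)
$\frac{N{\left(b{\left(8 \right)},834 \right)}}{-188747} = \frac{\left(- \frac{5}{2}\right) 834 \cdot 8}{-188747} = \left(-16680\right) \left(- \frac{1}{188747}\right) = \frac{16680}{188747}$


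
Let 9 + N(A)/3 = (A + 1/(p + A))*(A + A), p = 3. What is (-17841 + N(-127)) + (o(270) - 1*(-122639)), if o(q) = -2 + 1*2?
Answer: 12496171/62 ≈ 2.0155e+5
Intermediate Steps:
o(q) = 0 (o(q) = -2 + 2 = 0)
N(A) = -27 + 6*A*(A + 1/(3 + A)) (N(A) = -27 + 3*((A + 1/(3 + A))*(A + A)) = -27 + 3*((A + 1/(3 + A))*(2*A)) = -27 + 3*(2*A*(A + 1/(3 + A))) = -27 + 6*A*(A + 1/(3 + A)))
(-17841 + N(-127)) + (o(270) - 1*(-122639)) = (-17841 + 3*(-27 - 7*(-127) + 2*(-127)³ + 6*(-127)²)/(3 - 127)) + (0 - 1*(-122639)) = (-17841 + 3*(-27 + 889 + 2*(-2048383) + 6*16129)/(-124)) + (0 + 122639) = (-17841 + 3*(-1/124)*(-27 + 889 - 4096766 + 96774)) + 122639 = (-17841 + 3*(-1/124)*(-3999130)) + 122639 = (-17841 + 5998695/62) + 122639 = 4892553/62 + 122639 = 12496171/62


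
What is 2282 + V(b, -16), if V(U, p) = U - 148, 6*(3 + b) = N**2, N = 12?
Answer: 2155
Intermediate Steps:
b = 21 (b = -3 + (1/6)*12**2 = -3 + (1/6)*144 = -3 + 24 = 21)
V(U, p) = -148 + U
2282 + V(b, -16) = 2282 + (-148 + 21) = 2282 - 127 = 2155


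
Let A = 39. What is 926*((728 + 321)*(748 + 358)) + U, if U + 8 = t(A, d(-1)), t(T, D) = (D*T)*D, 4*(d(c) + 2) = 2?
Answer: 4297358895/4 ≈ 1.0743e+9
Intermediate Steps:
d(c) = -3/2 (d(c) = -2 + (¼)*2 = -2 + ½ = -3/2)
t(T, D) = T*D²
U = 319/4 (U = -8 + 39*(-3/2)² = -8 + 39*(9/4) = -8 + 351/4 = 319/4 ≈ 79.750)
926*((728 + 321)*(748 + 358)) + U = 926*((728 + 321)*(748 + 358)) + 319/4 = 926*(1049*1106) + 319/4 = 926*1160194 + 319/4 = 1074339644 + 319/4 = 4297358895/4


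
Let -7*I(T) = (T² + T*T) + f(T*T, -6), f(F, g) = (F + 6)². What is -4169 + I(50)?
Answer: -6314219/7 ≈ -9.0203e+5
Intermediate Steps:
f(F, g) = (6 + F)²
I(T) = -2*T²/7 - (6 + T²)²/7 (I(T) = -((T² + T*T) + (6 + T*T)²)/7 = -((T² + T²) + (6 + T²)²)/7 = -(2*T² + (6 + T²)²)/7 = -((6 + T²)² + 2*T²)/7 = -2*T²/7 - (6 + T²)²/7)
-4169 + I(50) = -4169 + (-36/7 - 2*50² - ⅐*50⁴) = -4169 + (-36/7 - 2*2500 - ⅐*6250000) = -4169 + (-36/7 - 5000 - 6250000/7) = -4169 - 6285036/7 = -6314219/7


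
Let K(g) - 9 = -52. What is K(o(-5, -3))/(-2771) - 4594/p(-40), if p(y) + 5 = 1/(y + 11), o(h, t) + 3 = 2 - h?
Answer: 184587762/202283 ≈ 912.52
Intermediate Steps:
o(h, t) = -1 - h (o(h, t) = -3 + (2 - h) = -1 - h)
K(g) = -43 (K(g) = 9 - 52 = -43)
p(y) = -5 + 1/(11 + y) (p(y) = -5 + 1/(y + 11) = -5 + 1/(11 + y))
K(o(-5, -3))/(-2771) - 4594/p(-40) = -43/(-2771) - 4594*(11 - 40)/(-54 - 5*(-40)) = -43*(-1/2771) - 4594*(-29/(-54 + 200)) = 43/2771 - 4594/((-1/29*146)) = 43/2771 - 4594/(-146/29) = 43/2771 - 4594*(-29/146) = 43/2771 + 66613/73 = 184587762/202283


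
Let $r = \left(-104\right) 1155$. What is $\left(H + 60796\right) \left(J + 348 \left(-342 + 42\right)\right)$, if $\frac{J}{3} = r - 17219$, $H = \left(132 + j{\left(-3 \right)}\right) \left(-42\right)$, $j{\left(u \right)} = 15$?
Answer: $-28207729374$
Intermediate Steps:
$r = -120120$
$H = -6174$ ($H = \left(132 + 15\right) \left(-42\right) = 147 \left(-42\right) = -6174$)
$J = -412017$ ($J = 3 \left(-120120 - 17219\right) = 3 \left(-137339\right) = -412017$)
$\left(H + 60796\right) \left(J + 348 \left(-342 + 42\right)\right) = \left(-6174 + 60796\right) \left(-412017 + 348 \left(-342 + 42\right)\right) = 54622 \left(-412017 + 348 \left(-300\right)\right) = 54622 \left(-412017 - 104400\right) = 54622 \left(-516417\right) = -28207729374$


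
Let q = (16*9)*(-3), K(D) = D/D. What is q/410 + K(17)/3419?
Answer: -738299/700895 ≈ -1.0534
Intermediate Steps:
K(D) = 1
q = -432 (q = 144*(-3) = -432)
q/410 + K(17)/3419 = -432/410 + 1/3419 = -432*1/410 + 1*(1/3419) = -216/205 + 1/3419 = -738299/700895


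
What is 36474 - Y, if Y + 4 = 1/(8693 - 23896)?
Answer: 554575035/15203 ≈ 36478.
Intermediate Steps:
Y = -60813/15203 (Y = -4 + 1/(8693 - 23896) = -4 + 1/(-15203) = -4 - 1/15203 = -60813/15203 ≈ -4.0001)
36474 - Y = 36474 - 1*(-60813/15203) = 36474 + 60813/15203 = 554575035/15203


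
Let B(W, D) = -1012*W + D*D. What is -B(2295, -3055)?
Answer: -7010485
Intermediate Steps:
B(W, D) = D**2 - 1012*W (B(W, D) = -1012*W + D**2 = D**2 - 1012*W)
-B(2295, -3055) = -((-3055)**2 - 1012*2295) = -(9333025 - 2322540) = -1*7010485 = -7010485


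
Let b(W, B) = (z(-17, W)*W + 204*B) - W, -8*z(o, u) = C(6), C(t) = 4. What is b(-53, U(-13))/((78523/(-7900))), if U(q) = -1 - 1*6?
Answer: 343650/2533 ≈ 135.67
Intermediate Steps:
z(o, u) = -½ (z(o, u) = -⅛*4 = -½)
U(q) = -7 (U(q) = -1 - 6 = -7)
b(W, B) = 204*B - 3*W/2 (b(W, B) = (-W/2 + 204*B) - W = (204*B - W/2) - W = 204*B - 3*W/2)
b(-53, U(-13))/((78523/(-7900))) = (204*(-7) - 3/2*(-53))/((78523/(-7900))) = (-1428 + 159/2)/((78523*(-1/7900))) = -2697/(2*(-78523/7900)) = -2697/2*(-7900/78523) = 343650/2533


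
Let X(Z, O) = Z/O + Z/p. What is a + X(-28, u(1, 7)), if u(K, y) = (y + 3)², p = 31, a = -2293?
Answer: -1777992/775 ≈ -2294.2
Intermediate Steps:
u(K, y) = (3 + y)²
X(Z, O) = Z/31 + Z/O (X(Z, O) = Z/O + Z/31 = Z/31 + Z/O)
a + X(-28, u(1, 7)) = -2293 + ((1/31)*(-28) - 28/(3 + 7)²) = -2293 + (-28/31 - 28/(10²)) = -2293 + (-28/31 - 28/100) = -2293 + (-28/31 - 28*1/100) = -2293 + (-28/31 - 7/25) = -2293 - 917/775 = -1777992/775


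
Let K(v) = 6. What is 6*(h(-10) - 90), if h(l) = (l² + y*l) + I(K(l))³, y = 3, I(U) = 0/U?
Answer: -120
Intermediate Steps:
I(U) = 0
h(l) = l² + 3*l (h(l) = (l² + 3*l) + 0³ = (l² + 3*l) + 0 = l² + 3*l)
6*(h(-10) - 90) = 6*(-10*(3 - 10) - 90) = 6*(-10*(-7) - 90) = 6*(70 - 90) = 6*(-20) = -120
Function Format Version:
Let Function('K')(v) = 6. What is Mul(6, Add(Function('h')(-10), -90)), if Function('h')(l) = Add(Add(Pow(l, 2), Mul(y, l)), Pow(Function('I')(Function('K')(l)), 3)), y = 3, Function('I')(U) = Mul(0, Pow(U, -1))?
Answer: -120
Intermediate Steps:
Function('I')(U) = 0
Function('h')(l) = Add(Pow(l, 2), Mul(3, l)) (Function('h')(l) = Add(Add(Pow(l, 2), Mul(3, l)), Pow(0, 3)) = Add(Add(Pow(l, 2), Mul(3, l)), 0) = Add(Pow(l, 2), Mul(3, l)))
Mul(6, Add(Function('h')(-10), -90)) = Mul(6, Add(Mul(-10, Add(3, -10)), -90)) = Mul(6, Add(Mul(-10, -7), -90)) = Mul(6, Add(70, -90)) = Mul(6, -20) = -120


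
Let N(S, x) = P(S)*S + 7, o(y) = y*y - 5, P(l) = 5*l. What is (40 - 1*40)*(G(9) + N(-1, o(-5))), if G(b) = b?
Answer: 0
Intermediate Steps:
o(y) = -5 + y**2 (o(y) = y**2 - 5 = -5 + y**2)
N(S, x) = 7 + 5*S**2 (N(S, x) = (5*S)*S + 7 = 5*S**2 + 7 = 7 + 5*S**2)
(40 - 1*40)*(G(9) + N(-1, o(-5))) = (40 - 1*40)*(9 + (7 + 5*(-1)**2)) = (40 - 40)*(9 + (7 + 5*1)) = 0*(9 + (7 + 5)) = 0*(9 + 12) = 0*21 = 0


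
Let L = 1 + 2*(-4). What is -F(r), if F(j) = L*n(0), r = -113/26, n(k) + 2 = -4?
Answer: -42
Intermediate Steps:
n(k) = -6 (n(k) = -2 - 4 = -6)
L = -7 (L = 1 - 8 = -7)
r = -113/26 (r = -113*1/26 = -113/26 ≈ -4.3462)
F(j) = 42 (F(j) = -7*(-6) = 42)
-F(r) = -1*42 = -42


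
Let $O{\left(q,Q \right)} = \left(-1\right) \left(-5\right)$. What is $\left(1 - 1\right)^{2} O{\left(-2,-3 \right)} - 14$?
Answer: $-14$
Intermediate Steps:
$O{\left(q,Q \right)} = 5$
$\left(1 - 1\right)^{2} O{\left(-2,-3 \right)} - 14 = \left(1 - 1\right)^{2} \cdot 5 - 14 = 0^{2} \cdot 5 - 14 = 0 \cdot 5 - 14 = 0 - 14 = -14$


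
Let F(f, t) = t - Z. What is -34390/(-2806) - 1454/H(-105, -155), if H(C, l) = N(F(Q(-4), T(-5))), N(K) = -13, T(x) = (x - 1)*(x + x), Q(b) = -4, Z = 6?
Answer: 2263497/18239 ≈ 124.10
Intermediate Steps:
T(x) = 2*x*(-1 + x) (T(x) = (-1 + x)*(2*x) = 2*x*(-1 + x))
F(f, t) = -6 + t (F(f, t) = t - 1*6 = t - 6 = -6 + t)
H(C, l) = -13
-34390/(-2806) - 1454/H(-105, -155) = -34390/(-2806) - 1454/(-13) = -34390*(-1/2806) - 1454*(-1/13) = 17195/1403 + 1454/13 = 2263497/18239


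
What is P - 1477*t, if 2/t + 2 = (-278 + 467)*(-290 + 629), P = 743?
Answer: 47600313/64069 ≈ 742.95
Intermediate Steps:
t = 2/64069 (t = 2/(-2 + (-278 + 467)*(-290 + 629)) = 2/(-2 + 189*339) = 2/(-2 + 64071) = 2/64069 ≈ 3.1216e-5)
P - 1477*t = 743 - 1477*2/64069 = 743 - 2954/64069 = 47600313/64069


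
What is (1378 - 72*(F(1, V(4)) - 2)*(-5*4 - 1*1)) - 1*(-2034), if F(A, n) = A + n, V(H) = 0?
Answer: 1900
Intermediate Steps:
(1378 - 72*(F(1, V(4)) - 2)*(-5*4 - 1*1)) - 1*(-2034) = (1378 - 72*((1 + 0) - 2)*(-5*4 - 1*1)) - 1*(-2034) = (1378 - 72*(1 - 2)*(-20 - 1)) + 2034 = (1378 - 72*(-1*(-21))) + 2034 = (1378 - 72*21) + 2034 = (1378 - 1*1512) + 2034 = (1378 - 1512) + 2034 = -134 + 2034 = 1900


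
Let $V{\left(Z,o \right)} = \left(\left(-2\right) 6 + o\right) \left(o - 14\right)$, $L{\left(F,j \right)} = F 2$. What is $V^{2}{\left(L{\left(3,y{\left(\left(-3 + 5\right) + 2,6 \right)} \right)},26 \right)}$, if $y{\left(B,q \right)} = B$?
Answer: $28224$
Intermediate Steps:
$L{\left(F,j \right)} = 2 F$
$V{\left(Z,o \right)} = \left(-14 + o\right) \left(-12 + o\right)$ ($V{\left(Z,o \right)} = \left(-12 + o\right) \left(-14 + o\right) = \left(-14 + o\right) \left(-12 + o\right)$)
$V^{2}{\left(L{\left(3,y{\left(\left(-3 + 5\right) + 2,6 \right)} \right)},26 \right)} = \left(168 + 26^{2} - 676\right)^{2} = \left(168 + 676 - 676\right)^{2} = 168^{2} = 28224$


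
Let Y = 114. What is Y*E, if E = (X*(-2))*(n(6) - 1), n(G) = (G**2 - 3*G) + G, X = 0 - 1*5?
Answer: 26220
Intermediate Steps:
X = -5 (X = 0 - 5 = -5)
n(G) = G**2 - 2*G
E = 230 (E = (-5*(-2))*(6*(-2 + 6) - 1) = 10*(6*4 - 1) = 10*(24 - 1) = 10*23 = 230)
Y*E = 114*230 = 26220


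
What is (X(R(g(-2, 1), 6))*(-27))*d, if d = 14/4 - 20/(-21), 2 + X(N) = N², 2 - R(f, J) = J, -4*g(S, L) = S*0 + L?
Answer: -1683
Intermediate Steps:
g(S, L) = -L/4 (g(S, L) = -(S*0 + L)/4 = -(0 + L)/4 = -L/4)
R(f, J) = 2 - J
X(N) = -2 + N²
d = 187/42 (d = 14*(¼) - 20*(-1/21) = 7/2 + 20/21 = 187/42 ≈ 4.4524)
(X(R(g(-2, 1), 6))*(-27))*d = ((-2 + (2 - 1*6)²)*(-27))*(187/42) = ((-2 + (2 - 6)²)*(-27))*(187/42) = ((-2 + (-4)²)*(-27))*(187/42) = ((-2 + 16)*(-27))*(187/42) = (14*(-27))*(187/42) = -378*187/42 = -1683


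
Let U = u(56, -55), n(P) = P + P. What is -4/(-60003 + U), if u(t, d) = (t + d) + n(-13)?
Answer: 1/15007 ≈ 6.6636e-5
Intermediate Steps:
n(P) = 2*P
u(t, d) = -26 + d + t (u(t, d) = (t + d) + 2*(-13) = (d + t) - 26 = -26 + d + t)
U = -25 (U = -26 - 55 + 56 = -25)
-4/(-60003 + U) = -4/(-60003 - 25) = -4/(-60028) = -4*(-1/60028) = 1/15007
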